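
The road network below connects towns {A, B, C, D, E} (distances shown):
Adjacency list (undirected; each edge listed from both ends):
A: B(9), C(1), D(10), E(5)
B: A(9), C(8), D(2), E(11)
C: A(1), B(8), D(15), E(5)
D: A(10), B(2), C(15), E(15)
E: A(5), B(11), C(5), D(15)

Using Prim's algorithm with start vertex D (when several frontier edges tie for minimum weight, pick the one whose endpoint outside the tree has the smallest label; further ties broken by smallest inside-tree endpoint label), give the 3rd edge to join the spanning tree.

Prim's algorithm from D:
Step 1: frontier [B–D 2, A–D 10, C–D 15, D–E 15] → take B–D (2); add B.
Step 2: frontier [B–C 8, A–B 9, B–E 11, A–D 10, C–D 15, D–E 15] → take B–C (8); add C.
Step 3: frontier [A–B 9, B–E 11, A–C 1, C–E 5, A–D 10, D–E 15] → take A–C (1); add A.
Step 4: frontier [A–E 5, B–E 11, C–E 5, D–E 15] → take A–E (5); add E.
The 3rd edge added is A–C.

A-C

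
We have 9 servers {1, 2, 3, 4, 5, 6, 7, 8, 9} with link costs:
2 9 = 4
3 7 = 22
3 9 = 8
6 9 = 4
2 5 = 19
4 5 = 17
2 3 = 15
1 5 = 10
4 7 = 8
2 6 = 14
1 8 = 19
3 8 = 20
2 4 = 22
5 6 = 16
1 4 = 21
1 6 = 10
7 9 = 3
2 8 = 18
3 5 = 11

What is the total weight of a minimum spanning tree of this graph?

65

Sort edges by weight, then run Kruskal:
7 9 (3): add — endpoints in different components.
2 9 (4): add — endpoints in different components.
6 9 (4): add — endpoints in different components.
3 9 (8): add — endpoints in different components.
4 7 (8): add — endpoints in different components.
1 5 (10): add — endpoints in different components.
1 6 (10): add — endpoints in different components.
3 5 (11): skip — 3 and 5 already connected.
2 6 (14): skip — 2 and 6 already connected.
2 3 (15): skip — 2 and 3 already connected.
5 6 (16): skip — 5 and 6 already connected.
4 5 (17): skip — 4 and 5 already connected.
2 8 (18): add — endpoints in different components.
MST edges: 7 9, 2 9, 6 9, 3 9, 4 7, 1 5, 1 6, 2 8; total weight 3+4+4+8+8+10+10+18 = 65.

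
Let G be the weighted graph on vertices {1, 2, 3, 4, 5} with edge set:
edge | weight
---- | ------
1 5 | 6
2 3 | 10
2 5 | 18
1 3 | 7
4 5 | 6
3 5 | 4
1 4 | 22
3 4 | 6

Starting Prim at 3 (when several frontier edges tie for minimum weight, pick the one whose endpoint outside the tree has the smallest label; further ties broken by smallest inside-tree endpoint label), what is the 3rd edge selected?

Prim's algorithm from 3:
Step 1: frontier [3 5 4, 3 4 6, 1 3 7, 2 3 10] → take 3 5 (4); add 5.
Step 2: frontier [3 4 6, 1 3 7, 2 3 10, 1 5 6, 4 5 6, 2 5 18] → take 1 5 (6); add 1.
Step 3: frontier [1 4 22, 3 4 6, 2 3 10, 4 5 6, 2 5 18] → take 3 4 (6); add 4.
Step 4: frontier [2 3 10, 2 5 18] → take 2 3 (10); add 2.
The 3rd edge added is 3 4.

3-4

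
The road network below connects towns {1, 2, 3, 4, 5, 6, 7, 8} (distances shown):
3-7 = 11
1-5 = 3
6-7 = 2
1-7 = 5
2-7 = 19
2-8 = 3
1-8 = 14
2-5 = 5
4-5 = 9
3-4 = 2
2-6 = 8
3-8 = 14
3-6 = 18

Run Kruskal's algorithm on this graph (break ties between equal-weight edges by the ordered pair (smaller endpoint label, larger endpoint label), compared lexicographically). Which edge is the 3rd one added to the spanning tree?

1-5

Kruskal's algorithm — process edges by increasing weight (ties by edge label):
3-4 (2): add — endpoints in different components.
6-7 (2): add — endpoints in different components.
1-5 (3): add — endpoints in different components.
2-8 (3): add — endpoints in different components.
1-7 (5): add — endpoints in different components.
2-5 (5): add — endpoints in different components.
2-6 (8): skip — 2 and 6 already connected.
4-5 (9): add — endpoints in different components.
The 3rd edge added is 1-5.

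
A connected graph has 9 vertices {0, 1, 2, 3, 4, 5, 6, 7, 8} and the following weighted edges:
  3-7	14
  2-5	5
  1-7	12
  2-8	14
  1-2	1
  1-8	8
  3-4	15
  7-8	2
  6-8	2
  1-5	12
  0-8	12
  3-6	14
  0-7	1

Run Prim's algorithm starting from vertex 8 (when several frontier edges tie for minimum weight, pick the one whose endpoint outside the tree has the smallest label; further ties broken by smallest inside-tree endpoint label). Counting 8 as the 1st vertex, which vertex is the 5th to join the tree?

1

Prim, starting at 8.
Step 1: frontier [6-8 2, 7-8 2, 1-8 8, 0-8 12, 2-8 14] → take 6-8 (2); add 6.
Step 2: frontier [3-6 14, 7-8 2, 1-8 8, 0-8 12, 2-8 14] → take 7-8 (2); add 7.
Step 3: frontier [3-6 14, 0-7 1, 1-7 12, 3-7 14, 1-8 8, 0-8 12, 2-8 14] → take 0-7 (1); add 0.
Step 4: frontier [3-6 14, 1-7 12, 3-7 14, 1-8 8, 2-8 14] → take 1-8 (8); add 1.
Step 5: frontier [1-2 1, 1-5 12, 3-6 14, 3-7 14, 2-8 14] → take 1-2 (1); add 2.
Step 6: frontier [1-5 12, 2-5 5, 3-6 14, 3-7 14] → take 2-5 (5); add 5.
Step 7: frontier [3-6 14, 3-7 14] → take 3-6 (14); add 3.
Step 8: frontier [3-4 15] → take 3-4 (15); add 4.
Vertex order: 8, 6, 7, 0, 1, 2, 5, 3, 4. The 5th vertex is 1.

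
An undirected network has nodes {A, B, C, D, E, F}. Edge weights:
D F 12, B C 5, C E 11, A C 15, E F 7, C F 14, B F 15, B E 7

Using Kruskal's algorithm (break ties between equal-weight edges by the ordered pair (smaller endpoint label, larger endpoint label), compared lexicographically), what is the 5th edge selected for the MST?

Kruskal's algorithm — process edges by increasing weight (ties by edge label):
B C (5): add — endpoints in different components.
B E (7): add — endpoints in different components.
E F (7): add — endpoints in different components.
C E (11): skip — C and E already connected.
D F (12): add — endpoints in different components.
C F (14): skip — C and F already connected.
A C (15): add — endpoints in different components.
The 5th edge added is A C.

A-C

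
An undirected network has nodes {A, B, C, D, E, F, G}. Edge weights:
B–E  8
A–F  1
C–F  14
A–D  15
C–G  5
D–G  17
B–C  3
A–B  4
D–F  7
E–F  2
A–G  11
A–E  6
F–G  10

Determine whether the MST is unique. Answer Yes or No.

Kruskal's algorithm — process edges by increasing weight (ties by edge label):
A–F (1): add — endpoints in different components.
E–F (2): add — endpoints in different components.
B–C (3): add — endpoints in different components.
A–B (4): add — endpoints in different components.
C–G (5): add — endpoints in different components.
A–E (6): skip — A and E already connected.
D–F (7): add — endpoints in different components.
Every non-tree edge has weight strictly greater than the heaviest edge on the tree path between its endpoints, so the MST is unique.

Yes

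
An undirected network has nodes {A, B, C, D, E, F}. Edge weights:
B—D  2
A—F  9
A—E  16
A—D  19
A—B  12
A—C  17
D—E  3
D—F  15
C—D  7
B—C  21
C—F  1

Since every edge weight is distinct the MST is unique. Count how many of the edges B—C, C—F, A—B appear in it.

Sort edges by weight, then run Kruskal:
C—F (1): add. Components now {A} {B} {C,F} {D} {E}
B—D (2): add. Components now {A} {B,D} {C,F} {E}
D—E (3): add. Components now {A} {B,D,E} {C,F}
C—D (7): add. Components now {A} {B,C,D,E,F}
A—F (9): add. Components now {A,B,C,D,E,F}
MST edge set: {C—F, B—D, D—E, C—D, A—F}.
Of the listed edges, {C—F} are in the MST → 1.

1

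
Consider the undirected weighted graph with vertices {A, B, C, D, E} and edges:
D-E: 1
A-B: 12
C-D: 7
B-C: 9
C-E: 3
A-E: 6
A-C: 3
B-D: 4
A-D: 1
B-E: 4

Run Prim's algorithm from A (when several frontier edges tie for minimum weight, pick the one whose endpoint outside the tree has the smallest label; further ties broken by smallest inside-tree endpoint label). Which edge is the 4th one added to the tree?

Prim's algorithm from A:
Step 1: cheapest edge leaving the tree is A-D (1); add D.
Step 2: cheapest edge leaving the tree is D-E (1); add E.
Step 3: cheapest edge leaving the tree is A-C (3); add C.
Step 4: cheapest edge leaving the tree is B-D (4); add B.
The 4th edge added is B-D.

B-D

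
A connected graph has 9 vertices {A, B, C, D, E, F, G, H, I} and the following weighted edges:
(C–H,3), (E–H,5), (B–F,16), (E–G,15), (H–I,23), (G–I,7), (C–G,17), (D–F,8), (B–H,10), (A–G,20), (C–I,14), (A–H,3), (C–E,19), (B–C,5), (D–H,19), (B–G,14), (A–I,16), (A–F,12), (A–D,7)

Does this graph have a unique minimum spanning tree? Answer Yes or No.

Kruskal's algorithm — process edges by increasing weight (ties by edge label):
A–H (3): add — endpoints in different components.
C–H (3): add — endpoints in different components.
B–C (5): add — endpoints in different components.
E–H (5): add — endpoints in different components.
A–D (7): add — endpoints in different components.
G–I (7): add — endpoints in different components.
D–F (8): add — endpoints in different components.
B–H (10): skip — B and H already connected.
A–F (12): skip — A and F already connected.
B–G (14): add — endpoints in different components.
Non-tree edge C–I has weight 14, equal to the heaviest edge on its tree cycle — swapping gives another MST of the same weight. Not unique.

No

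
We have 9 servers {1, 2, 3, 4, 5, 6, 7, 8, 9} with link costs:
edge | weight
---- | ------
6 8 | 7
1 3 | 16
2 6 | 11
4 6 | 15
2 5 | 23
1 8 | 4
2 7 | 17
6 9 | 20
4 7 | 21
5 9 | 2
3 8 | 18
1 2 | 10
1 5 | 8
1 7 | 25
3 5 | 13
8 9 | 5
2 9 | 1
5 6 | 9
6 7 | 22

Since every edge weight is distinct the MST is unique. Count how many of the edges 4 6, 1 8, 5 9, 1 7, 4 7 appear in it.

3

Kruskal: consider edges lightest-first.
2 9 (1): add — endpoints in different components.
5 9 (2): add — endpoints in different components.
1 8 (4): add — endpoints in different components.
8 9 (5): add — endpoints in different components.
6 8 (7): add — endpoints in different components.
1 5 (8): skip — 1 and 5 already connected.
5 6 (9): skip — 5 and 6 already connected.
1 2 (10): skip — 1 and 2 already connected.
2 6 (11): skip — 2 and 6 already connected.
3 5 (13): add — endpoints in different components.
4 6 (15): add — endpoints in different components.
1 3 (16): skip — 1 and 3 already connected.
2 7 (17): add — endpoints in different components.
MST edge set: {2 9, 5 9, 1 8, 8 9, 6 8, 3 5, 4 6, 2 7}.
Of the listed edges, {4 6, 1 8, 5 9} are in the MST → 3.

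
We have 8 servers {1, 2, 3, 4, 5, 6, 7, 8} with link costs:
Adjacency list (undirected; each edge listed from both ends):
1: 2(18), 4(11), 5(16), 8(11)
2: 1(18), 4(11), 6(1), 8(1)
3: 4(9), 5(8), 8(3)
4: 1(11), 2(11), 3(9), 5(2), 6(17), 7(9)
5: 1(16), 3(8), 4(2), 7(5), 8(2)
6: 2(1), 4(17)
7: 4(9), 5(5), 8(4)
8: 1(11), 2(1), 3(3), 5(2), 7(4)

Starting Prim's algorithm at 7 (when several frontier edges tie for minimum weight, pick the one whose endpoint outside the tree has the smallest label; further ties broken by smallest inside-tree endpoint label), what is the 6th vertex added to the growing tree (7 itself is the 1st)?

4

Grow the tree from 7 using Prim:
Step 1: cheapest edge leaving the tree is 7–8 (4); add 8.
Step 2: cheapest edge leaving the tree is 2–8 (1); add 2.
Step 3: cheapest edge leaving the tree is 2–6 (1); add 6.
Step 4: cheapest edge leaving the tree is 5–8 (2); add 5.
Step 5: cheapest edge leaving the tree is 4–5 (2); add 4.
Step 6: cheapest edge leaving the tree is 3–8 (3); add 3.
Step 7: cheapest edge leaving the tree is 1–4 (11); add 1.
Vertex order: 7, 8, 2, 6, 5, 4, 3, 1. The 6th vertex is 4.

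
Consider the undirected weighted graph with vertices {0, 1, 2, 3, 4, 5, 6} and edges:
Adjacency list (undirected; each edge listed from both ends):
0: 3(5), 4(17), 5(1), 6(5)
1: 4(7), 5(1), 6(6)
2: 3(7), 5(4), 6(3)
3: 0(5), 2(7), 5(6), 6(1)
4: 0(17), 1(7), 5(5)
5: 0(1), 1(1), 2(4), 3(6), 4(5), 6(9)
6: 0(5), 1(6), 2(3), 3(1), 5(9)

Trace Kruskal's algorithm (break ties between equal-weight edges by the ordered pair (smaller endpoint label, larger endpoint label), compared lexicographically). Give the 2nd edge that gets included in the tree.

Kruskal: consider edges lightest-first.
0–5 (1): add — endpoints in different components.
1–5 (1): add — endpoints in different components.
3–6 (1): add — endpoints in different components.
2–6 (3): add — endpoints in different components.
2–5 (4): add — endpoints in different components.
0–3 (5): skip — 0 and 3 already connected.
0–6 (5): skip — 0 and 6 already connected.
4–5 (5): add — endpoints in different components.
The 2nd edge added is 1–5.

1-5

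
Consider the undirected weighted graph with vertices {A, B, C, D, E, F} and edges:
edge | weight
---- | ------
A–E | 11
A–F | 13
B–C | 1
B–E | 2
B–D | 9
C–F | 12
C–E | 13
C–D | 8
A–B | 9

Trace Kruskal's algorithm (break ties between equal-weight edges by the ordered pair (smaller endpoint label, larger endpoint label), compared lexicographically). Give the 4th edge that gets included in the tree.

Sort edges by weight, then run Kruskal:
B–C (1): add — endpoints in different components.
B–E (2): add — endpoints in different components.
C–D (8): add — endpoints in different components.
A–B (9): add — endpoints in different components.
B–D (9): skip — B and D already connected.
A–E (11): skip — A and E already connected.
C–F (12): add — endpoints in different components.
The 4th edge added is A–B.

A-B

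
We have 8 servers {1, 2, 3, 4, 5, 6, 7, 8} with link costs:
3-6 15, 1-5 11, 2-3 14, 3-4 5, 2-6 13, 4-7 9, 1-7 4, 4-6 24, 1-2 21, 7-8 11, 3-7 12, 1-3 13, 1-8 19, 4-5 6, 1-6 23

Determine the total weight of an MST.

Sort edges by weight, then run Kruskal:
1-7 (4): add — endpoints in different components.
3-4 (5): add — endpoints in different components.
4-5 (6): add — endpoints in different components.
4-7 (9): add — endpoints in different components.
1-5 (11): skip — 1 and 5 already connected.
7-8 (11): add — endpoints in different components.
3-7 (12): skip — 3 and 7 already connected.
1-3 (13): skip — 1 and 3 already connected.
2-6 (13): add — endpoints in different components.
2-3 (14): add — endpoints in different components.
MST edges: 1-7, 3-4, 4-5, 4-7, 7-8, 2-6, 2-3; total weight 4+5+6+9+11+13+14 = 62.

62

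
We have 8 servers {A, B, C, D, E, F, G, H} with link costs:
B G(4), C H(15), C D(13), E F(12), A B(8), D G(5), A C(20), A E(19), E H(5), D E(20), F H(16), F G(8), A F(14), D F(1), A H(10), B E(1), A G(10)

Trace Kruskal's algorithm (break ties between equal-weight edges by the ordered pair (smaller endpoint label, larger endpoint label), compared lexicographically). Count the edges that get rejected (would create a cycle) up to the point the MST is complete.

Kruskal's algorithm — process edges by increasing weight (ties by edge label):
B E (1): add — endpoints in different components.
D F (1): add — endpoints in different components.
B G (4): add — endpoints in different components.
D G (5): add — endpoints in different components.
E H (5): add — endpoints in different components.
A B (8): add — endpoints in different components.
F G (8): skip — F and G already connected.
A G (10): skip — A and G already connected.
A H (10): skip — A and H already connected.
E F (12): skip — E and F already connected.
C D (13): add — endpoints in different components.
Edges rejected before the tree was complete: 4.

4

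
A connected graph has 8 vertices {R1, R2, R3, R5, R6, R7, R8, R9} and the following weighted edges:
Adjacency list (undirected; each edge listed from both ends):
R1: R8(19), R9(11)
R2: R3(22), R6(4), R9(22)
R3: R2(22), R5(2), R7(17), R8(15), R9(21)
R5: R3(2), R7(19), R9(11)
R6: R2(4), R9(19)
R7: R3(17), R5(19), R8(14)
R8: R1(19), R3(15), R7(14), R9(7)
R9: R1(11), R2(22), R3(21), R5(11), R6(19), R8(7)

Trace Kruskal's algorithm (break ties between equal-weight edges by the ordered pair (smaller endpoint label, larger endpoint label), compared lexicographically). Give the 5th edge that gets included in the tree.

R5-R9

Kruskal: consider edges lightest-first.
R3 R5 (2): add — endpoints in different components.
R2 R6 (4): add — endpoints in different components.
R8 R9 (7): add — endpoints in different components.
R1 R9 (11): add — endpoints in different components.
R5 R9 (11): add — endpoints in different components.
R7 R8 (14): add — endpoints in different components.
R3 R8 (15): skip — R3 and R8 already connected.
R3 R7 (17): skip — R7 and R3 already connected.
R1 R8 (19): skip — R8 and R1 already connected.
R5 R7 (19): skip — R5 and R7 already connected.
R6 R9 (19): add — endpoints in different components.
The 5th edge added is R5 R9.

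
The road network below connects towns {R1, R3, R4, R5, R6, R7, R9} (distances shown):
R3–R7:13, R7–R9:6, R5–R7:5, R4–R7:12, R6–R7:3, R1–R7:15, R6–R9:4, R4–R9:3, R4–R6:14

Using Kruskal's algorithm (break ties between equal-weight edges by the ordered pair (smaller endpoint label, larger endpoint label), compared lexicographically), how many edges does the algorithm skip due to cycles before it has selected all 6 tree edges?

3

Kruskal: consider edges lightest-first.
R4–R9 (3): add. Components now {R6} {R1} {R5} {R4,R9} {R3} {R7}
R6–R7 (3): add. Components now {R6,R7} {R1} {R5} {R4,R9} {R3}
R6–R9 (4): add. Components now {R4,R6,R7,R9} {R1} {R5} {R3}
R5–R7 (5): add. Components now {R4,R5,R6,R7,R9} {R1} {R3}
R7–R9 (6): skip — R9 and R7 already connected.
R4–R7 (12): skip — R4 and R7 already connected.
R3–R7 (13): add. Components now {R3,R4,R5,R6,R7,R9} {R1}
R4–R6 (14): skip — R6 and R4 already connected.
R1–R7 (15): add. Components now {R1,R3,R4,R5,R6,R7,R9}
Edges rejected before the tree was complete: 3.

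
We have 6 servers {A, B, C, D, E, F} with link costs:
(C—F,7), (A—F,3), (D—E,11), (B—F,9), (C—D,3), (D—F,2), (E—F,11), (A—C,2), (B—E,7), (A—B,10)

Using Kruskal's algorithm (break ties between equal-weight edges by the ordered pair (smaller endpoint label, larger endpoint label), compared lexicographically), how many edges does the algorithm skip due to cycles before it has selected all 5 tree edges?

Kruskal's algorithm — process edges by increasing weight (ties by edge label):
A—C (2): add — endpoints in different components.
D—F (2): add — endpoints in different components.
A—F (3): add — endpoints in different components.
C—D (3): skip — C and D already connected.
B—E (7): add — endpoints in different components.
C—F (7): skip — C and F already connected.
B—F (9): add — endpoints in different components.
Edges rejected before the tree was complete: 2.

2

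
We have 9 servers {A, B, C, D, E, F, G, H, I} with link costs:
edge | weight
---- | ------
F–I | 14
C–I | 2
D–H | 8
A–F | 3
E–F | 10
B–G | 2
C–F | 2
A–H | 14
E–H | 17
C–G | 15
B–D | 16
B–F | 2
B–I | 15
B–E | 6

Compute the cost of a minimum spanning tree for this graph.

Kruskal's algorithm — process edges by increasing weight (ties by edge label):
B–F (2): add — endpoints in different components.
B–G (2): add — endpoints in different components.
C–F (2): add — endpoints in different components.
C–I (2): add — endpoints in different components.
A–F (3): add — endpoints in different components.
B–E (6): add — endpoints in different components.
D–H (8): add — endpoints in different components.
E–F (10): skip — E and F already connected.
A–H (14): add — endpoints in different components.
MST edges: B–F, B–G, C–F, C–I, A–F, B–E, D–H, A–H; total weight 2+2+2+2+3+6+8+14 = 39.

39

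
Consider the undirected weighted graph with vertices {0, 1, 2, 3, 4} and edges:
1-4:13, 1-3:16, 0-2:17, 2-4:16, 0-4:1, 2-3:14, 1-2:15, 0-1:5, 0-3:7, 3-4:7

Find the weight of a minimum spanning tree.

27

Prim's algorithm from 3:
Step 1: frontier [0-3 7, 3-4 7, 2-3 14, 1-3 16] → take 0-3 (7); add 0.
Step 2: frontier [0-4 1, 0-1 5, 0-2 17, 3-4 7, 2-3 14, 1-3 16] → take 0-4 (1); add 4.
Step 3: frontier [0-1 5, 0-2 17, 2-3 14, 1-3 16, 1-4 13, 2-4 16] → take 0-1 (5); add 1.
Step 4: frontier [0-2 17, 1-2 15, 2-3 14, 2-4 16] → take 2-3 (14); add 2.
MST edges: 0-3, 0-4, 0-1, 2-3; total weight 7+1+5+14 = 27.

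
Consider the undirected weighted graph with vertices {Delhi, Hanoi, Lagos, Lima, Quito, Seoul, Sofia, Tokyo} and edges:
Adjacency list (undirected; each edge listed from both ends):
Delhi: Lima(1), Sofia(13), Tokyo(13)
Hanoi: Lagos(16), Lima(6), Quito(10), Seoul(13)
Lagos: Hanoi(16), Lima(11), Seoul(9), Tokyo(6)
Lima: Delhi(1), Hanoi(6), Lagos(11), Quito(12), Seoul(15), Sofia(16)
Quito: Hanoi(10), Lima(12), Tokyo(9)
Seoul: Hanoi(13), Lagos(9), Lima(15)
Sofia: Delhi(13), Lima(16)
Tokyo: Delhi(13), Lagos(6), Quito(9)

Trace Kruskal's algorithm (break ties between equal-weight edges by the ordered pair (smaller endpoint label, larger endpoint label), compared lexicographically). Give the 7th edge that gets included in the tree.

Kruskal: consider edges lightest-first.
Delhi—Lima (1): add — endpoints in different components.
Hanoi—Lima (6): add — endpoints in different components.
Lagos—Tokyo (6): add — endpoints in different components.
Lagos—Seoul (9): add — endpoints in different components.
Quito—Tokyo (9): add — endpoints in different components.
Hanoi—Quito (10): add — endpoints in different components.
Lagos—Lima (11): skip — Lima and Lagos already connected.
Lima—Quito (12): skip — Quito and Lima already connected.
Delhi—Sofia (13): add — endpoints in different components.
The 7th edge added is Delhi—Sofia.

Delhi-Sofia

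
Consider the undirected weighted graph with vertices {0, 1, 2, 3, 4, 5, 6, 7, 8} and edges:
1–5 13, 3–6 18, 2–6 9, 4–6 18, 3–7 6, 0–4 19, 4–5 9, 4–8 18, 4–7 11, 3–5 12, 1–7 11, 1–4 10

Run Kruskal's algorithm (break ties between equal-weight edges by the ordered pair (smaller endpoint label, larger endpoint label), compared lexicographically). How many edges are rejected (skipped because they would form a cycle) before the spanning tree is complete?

4

Sort edges by weight, then run Kruskal:
3–7 (6): add — endpoints in different components.
2–6 (9): add — endpoints in different components.
4–5 (9): add — endpoints in different components.
1–4 (10): add — endpoints in different components.
1–7 (11): add — endpoints in different components.
4–7 (11): skip — 4 and 7 already connected.
3–5 (12): skip — 3 and 5 already connected.
1–5 (13): skip — 1 and 5 already connected.
3–6 (18): add — endpoints in different components.
4–6 (18): skip — 4 and 6 already connected.
4–8 (18): add — endpoints in different components.
0–4 (19): add — endpoints in different components.
Edges rejected before the tree was complete: 4.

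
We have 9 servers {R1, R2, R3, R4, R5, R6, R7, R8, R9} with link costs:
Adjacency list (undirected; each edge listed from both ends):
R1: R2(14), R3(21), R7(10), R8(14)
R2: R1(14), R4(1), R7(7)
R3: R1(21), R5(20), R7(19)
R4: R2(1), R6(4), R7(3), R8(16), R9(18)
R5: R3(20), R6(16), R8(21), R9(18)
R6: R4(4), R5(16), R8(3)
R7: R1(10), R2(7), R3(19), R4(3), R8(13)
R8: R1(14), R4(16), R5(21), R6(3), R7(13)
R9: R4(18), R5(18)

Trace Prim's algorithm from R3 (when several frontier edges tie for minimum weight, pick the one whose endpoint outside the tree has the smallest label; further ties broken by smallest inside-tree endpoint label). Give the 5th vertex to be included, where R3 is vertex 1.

Prim, starting at R3.
Step 1: cheapest edge leaving the tree is R3-R7 (19); add R7.
Step 2: cheapest edge leaving the tree is R4-R7 (3); add R4.
Step 3: cheapest edge leaving the tree is R2-R4 (1); add R2.
Step 4: cheapest edge leaving the tree is R4-R6 (4); add R6.
Step 5: cheapest edge leaving the tree is R6-R8 (3); add R8.
Step 6: cheapest edge leaving the tree is R1-R7 (10); add R1.
Step 7: cheapest edge leaving the tree is R5-R6 (16); add R5.
Step 8: cheapest edge leaving the tree is R4-R9 (18); add R9.
Vertex order: R3, R7, R4, R2, R6, R8, R1, R5, R9. The 5th vertex is R6.

R6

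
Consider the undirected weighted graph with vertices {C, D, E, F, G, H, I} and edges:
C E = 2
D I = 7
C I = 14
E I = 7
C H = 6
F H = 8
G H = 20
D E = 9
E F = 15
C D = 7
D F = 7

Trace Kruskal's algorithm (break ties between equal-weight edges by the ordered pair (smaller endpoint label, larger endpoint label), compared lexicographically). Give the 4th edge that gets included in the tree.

D-F

Sort edges by weight, then run Kruskal:
C E (2): add — endpoints in different components.
C H (6): add — endpoints in different components.
C D (7): add — endpoints in different components.
D F (7): add — endpoints in different components.
D I (7): add — endpoints in different components.
E I (7): skip — E and I already connected.
F H (8): skip — F and H already connected.
D E (9): skip — D and E already connected.
C I (14): skip — C and I already connected.
E F (15): skip — E and F already connected.
G H (20): add — endpoints in different components.
The 4th edge added is D F.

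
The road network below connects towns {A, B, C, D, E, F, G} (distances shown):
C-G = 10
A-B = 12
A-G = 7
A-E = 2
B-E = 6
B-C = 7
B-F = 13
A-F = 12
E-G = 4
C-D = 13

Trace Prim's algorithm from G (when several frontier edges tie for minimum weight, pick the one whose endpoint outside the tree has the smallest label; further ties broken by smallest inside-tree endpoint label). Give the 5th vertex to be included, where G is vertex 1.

Prim's algorithm from G:
Step 1: frontier [E-G 4, A-G 7, C-G 10] → take E-G (4); add E.
Step 2: frontier [A-E 2, B-E 6, A-G 7, C-G 10] → take A-E (2); add A.
Step 3: frontier [A-B 12, A-F 12, B-E 6, C-G 10] → take B-E (6); add B.
Step 4: frontier [A-F 12, B-C 7, B-F 13, C-G 10] → take B-C (7); add C.
Step 5: frontier [A-F 12, B-F 13, C-D 13] → take A-F (12); add F.
Step 6: frontier [C-D 13] → take C-D (13); add D.
Vertex order: G, E, A, B, C, F, D. The 5th vertex is C.

C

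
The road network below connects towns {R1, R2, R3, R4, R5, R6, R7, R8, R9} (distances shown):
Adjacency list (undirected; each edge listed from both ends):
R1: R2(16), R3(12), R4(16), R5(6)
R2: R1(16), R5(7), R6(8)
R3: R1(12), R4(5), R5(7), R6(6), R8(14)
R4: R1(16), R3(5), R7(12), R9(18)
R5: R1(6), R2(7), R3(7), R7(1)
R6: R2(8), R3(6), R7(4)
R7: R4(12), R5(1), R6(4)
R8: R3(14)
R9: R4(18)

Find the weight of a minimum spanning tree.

Prim, starting at R9.
Step 1: cheapest edge leaving the tree is R4–R9 (18); add R4.
Step 2: cheapest edge leaving the tree is R3–R4 (5); add R3.
Step 3: cheapest edge leaving the tree is R3–R6 (6); add R6.
Step 4: cheapest edge leaving the tree is R6–R7 (4); add R7.
Step 5: cheapest edge leaving the tree is R5–R7 (1); add R5.
Step 6: cheapest edge leaving the tree is R1–R5 (6); add R1.
Step 7: cheapest edge leaving the tree is R2–R5 (7); add R2.
Step 8: cheapest edge leaving the tree is R3–R8 (14); add R8.
MST edges: R4–R9, R3–R4, R3–R6, R6–R7, R5–R7, R1–R5, R2–R5, R3–R8; total weight 18+5+6+4+1+6+7+14 = 61.

61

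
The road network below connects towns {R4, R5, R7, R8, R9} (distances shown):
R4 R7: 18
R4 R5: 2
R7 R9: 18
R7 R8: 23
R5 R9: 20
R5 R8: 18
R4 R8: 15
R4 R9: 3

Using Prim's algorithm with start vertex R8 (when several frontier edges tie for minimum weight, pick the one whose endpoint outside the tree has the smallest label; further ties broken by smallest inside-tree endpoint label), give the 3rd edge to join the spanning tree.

Prim's algorithm from R8:
Step 1: frontier [R4 R8 15, R5 R8 18, R7 R8 23] → take R4 R8 (15); add R4.
Step 2: frontier [R4 R5 2, R4 R9 3, R4 R7 18, R5 R8 18, R7 R8 23] → take R4 R5 (2); add R5.
Step 3: frontier [R4 R9 3, R4 R7 18, R5 R9 20, R7 R8 23] → take R4 R9 (3); add R9.
Step 4: frontier [R4 R7 18, R7 R8 23, R7 R9 18] → take R4 R7 (18); add R7.
The 3rd edge added is R4 R9.

R4-R9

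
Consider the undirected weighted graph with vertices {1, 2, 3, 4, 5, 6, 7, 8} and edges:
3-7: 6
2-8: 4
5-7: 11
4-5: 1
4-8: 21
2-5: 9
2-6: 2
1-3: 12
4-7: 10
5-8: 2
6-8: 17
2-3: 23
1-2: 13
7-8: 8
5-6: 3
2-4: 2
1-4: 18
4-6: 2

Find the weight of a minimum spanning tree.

33

Kruskal: consider edges lightest-first.
4-5 (1): add — endpoints in different components.
2-4 (2): add — endpoints in different components.
2-6 (2): add — endpoints in different components.
4-6 (2): skip — 4 and 6 already connected.
5-8 (2): add — endpoints in different components.
5-6 (3): skip — 5 and 6 already connected.
2-8 (4): skip — 2 and 8 already connected.
3-7 (6): add — endpoints in different components.
7-8 (8): add — endpoints in different components.
2-5 (9): skip — 2 and 5 already connected.
4-7 (10): skip — 4 and 7 already connected.
5-7 (11): skip — 5 and 7 already connected.
1-3 (12): add — endpoints in different components.
MST edges: 4-5, 2-4, 2-6, 5-8, 3-7, 7-8, 1-3; total weight 1+2+2+2+6+8+12 = 33.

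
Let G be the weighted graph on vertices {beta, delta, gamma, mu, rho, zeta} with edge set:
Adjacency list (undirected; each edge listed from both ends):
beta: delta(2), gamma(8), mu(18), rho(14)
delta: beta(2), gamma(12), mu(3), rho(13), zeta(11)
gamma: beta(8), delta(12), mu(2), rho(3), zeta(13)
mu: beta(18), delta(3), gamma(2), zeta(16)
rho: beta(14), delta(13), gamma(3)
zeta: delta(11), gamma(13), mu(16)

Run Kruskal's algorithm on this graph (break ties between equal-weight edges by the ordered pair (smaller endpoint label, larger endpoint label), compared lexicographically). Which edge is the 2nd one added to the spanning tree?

Kruskal's algorithm — process edges by increasing weight (ties by edge label):
beta-delta (2): add. Components now {beta,delta} {zeta} {gamma} {mu} {rho}
gamma-mu (2): add. Components now {beta,delta} {zeta} {gamma,mu} {rho}
delta-mu (3): add. Components now {beta,delta,gamma,mu} {zeta} {rho}
gamma-rho (3): add. Components now {beta,delta,gamma,mu,rho} {zeta}
beta-gamma (8): skip — gamma and beta already connected.
delta-zeta (11): add. Components now {beta,delta,gamma,mu,rho,zeta}
The 2nd edge added is gamma-mu.

gamma-mu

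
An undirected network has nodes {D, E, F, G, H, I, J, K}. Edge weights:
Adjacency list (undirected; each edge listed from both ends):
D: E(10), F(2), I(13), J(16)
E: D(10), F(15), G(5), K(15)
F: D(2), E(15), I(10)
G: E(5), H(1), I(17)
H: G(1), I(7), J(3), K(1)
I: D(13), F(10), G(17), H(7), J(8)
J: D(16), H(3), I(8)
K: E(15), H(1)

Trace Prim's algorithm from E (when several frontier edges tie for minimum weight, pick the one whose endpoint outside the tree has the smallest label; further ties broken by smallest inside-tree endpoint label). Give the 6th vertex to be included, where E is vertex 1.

I

Prim, starting at E.
Step 1: cheapest edge leaving the tree is E–G (5); add G.
Step 2: cheapest edge leaving the tree is G–H (1); add H.
Step 3: cheapest edge leaving the tree is H–K (1); add K.
Step 4: cheapest edge leaving the tree is H–J (3); add J.
Step 5: cheapest edge leaving the tree is H–I (7); add I.
Step 6: cheapest edge leaving the tree is D–E (10); add D.
Step 7: cheapest edge leaving the tree is D–F (2); add F.
Vertex order: E, G, H, K, J, I, D, F. The 6th vertex is I.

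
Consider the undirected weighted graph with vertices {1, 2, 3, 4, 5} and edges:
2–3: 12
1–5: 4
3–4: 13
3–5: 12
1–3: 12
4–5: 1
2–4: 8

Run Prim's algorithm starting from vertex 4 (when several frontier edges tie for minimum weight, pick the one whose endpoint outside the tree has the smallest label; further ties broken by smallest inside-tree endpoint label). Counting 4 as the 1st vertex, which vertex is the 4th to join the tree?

Prim, starting at 4.
Step 1: frontier [4–5 1, 2–4 8, 3–4 13] → take 4–5 (1); add 5.
Step 2: frontier [2–4 8, 3–4 13, 1–5 4, 3–5 12] → take 1–5 (4); add 1.
Step 3: frontier [1–3 12, 2–4 8, 3–4 13, 3–5 12] → take 2–4 (8); add 2.
Step 4: frontier [1–3 12, 2–3 12, 3–4 13, 3–5 12] → take 1–3 (12); add 3.
Vertex order: 4, 5, 1, 2, 3. The 4th vertex is 2.

2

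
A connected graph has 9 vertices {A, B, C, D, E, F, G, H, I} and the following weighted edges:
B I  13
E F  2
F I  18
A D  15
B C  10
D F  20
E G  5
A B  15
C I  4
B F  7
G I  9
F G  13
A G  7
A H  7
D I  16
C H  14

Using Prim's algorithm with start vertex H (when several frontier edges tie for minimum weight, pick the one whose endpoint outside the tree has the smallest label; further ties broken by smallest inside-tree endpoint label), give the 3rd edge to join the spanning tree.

Prim's algorithm from H:
Step 1: cheapest edge leaving the tree is A H (7); add A.
Step 2: cheapest edge leaving the tree is A G (7); add G.
Step 3: cheapest edge leaving the tree is E G (5); add E.
Step 4: cheapest edge leaving the tree is E F (2); add F.
Step 5: cheapest edge leaving the tree is B F (7); add B.
Step 6: cheapest edge leaving the tree is G I (9); add I.
Step 7: cheapest edge leaving the tree is C I (4); add C.
Step 8: cheapest edge leaving the tree is A D (15); add D.
The 3rd edge added is E G.

E-G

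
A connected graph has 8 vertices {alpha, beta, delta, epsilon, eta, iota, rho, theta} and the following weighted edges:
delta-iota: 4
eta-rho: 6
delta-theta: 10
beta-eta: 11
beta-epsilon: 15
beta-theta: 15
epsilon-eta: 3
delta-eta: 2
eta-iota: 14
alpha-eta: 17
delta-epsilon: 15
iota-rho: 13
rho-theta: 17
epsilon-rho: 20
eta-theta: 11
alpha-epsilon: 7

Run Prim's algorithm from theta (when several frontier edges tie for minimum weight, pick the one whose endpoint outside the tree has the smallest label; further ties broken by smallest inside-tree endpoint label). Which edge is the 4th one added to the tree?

delta-iota

Prim's algorithm from theta:
Step 1: cheapest edge leaving the tree is delta-theta (10); add delta.
Step 2: cheapest edge leaving the tree is delta-eta (2); add eta.
Step 3: cheapest edge leaving the tree is epsilon-eta (3); add epsilon.
Step 4: cheapest edge leaving the tree is delta-iota (4); add iota.
Step 5: cheapest edge leaving the tree is eta-rho (6); add rho.
Step 6: cheapest edge leaving the tree is alpha-epsilon (7); add alpha.
Step 7: cheapest edge leaving the tree is beta-eta (11); add beta.
The 4th edge added is delta-iota.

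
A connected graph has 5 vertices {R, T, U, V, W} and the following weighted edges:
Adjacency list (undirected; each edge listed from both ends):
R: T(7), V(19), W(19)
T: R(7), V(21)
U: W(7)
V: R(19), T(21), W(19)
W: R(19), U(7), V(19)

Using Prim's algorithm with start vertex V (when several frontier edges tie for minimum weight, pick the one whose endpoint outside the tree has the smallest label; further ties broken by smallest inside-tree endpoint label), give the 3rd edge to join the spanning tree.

Grow the tree from V using Prim:
Step 1: frontier [R–V 19, V–W 19, T–V 21] → take R–V (19); add R.
Step 2: frontier [R–T 7, R–W 19, V–W 19, T–V 21] → take R–T (7); add T.
Step 3: frontier [R–W 19, V–W 19] → take R–W (19); add W.
Step 4: frontier [U–W 7] → take U–W (7); add U.
The 3rd edge added is R–W.

R-W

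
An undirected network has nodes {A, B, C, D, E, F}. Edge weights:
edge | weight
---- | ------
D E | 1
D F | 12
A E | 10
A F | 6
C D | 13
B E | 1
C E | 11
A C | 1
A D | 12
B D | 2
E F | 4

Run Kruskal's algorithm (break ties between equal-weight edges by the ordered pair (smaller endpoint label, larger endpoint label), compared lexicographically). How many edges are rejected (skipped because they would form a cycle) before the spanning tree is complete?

1

Sort edges by weight, then run Kruskal:
A C (1): add — endpoints in different components.
B E (1): add — endpoints in different components.
D E (1): add — endpoints in different components.
B D (2): skip — B and D already connected.
E F (4): add — endpoints in different components.
A F (6): add — endpoints in different components.
Edges rejected before the tree was complete: 1.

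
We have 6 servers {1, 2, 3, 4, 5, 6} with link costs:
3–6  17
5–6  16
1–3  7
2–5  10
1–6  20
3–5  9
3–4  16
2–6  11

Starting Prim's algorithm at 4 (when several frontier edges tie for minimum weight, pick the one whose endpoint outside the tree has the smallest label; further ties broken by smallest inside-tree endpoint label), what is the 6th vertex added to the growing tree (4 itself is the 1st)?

6

Prim's algorithm from 4:
Step 1: frontier [3–4 16] → take 3–4 (16); add 3.
Step 2: frontier [1–3 7, 3–5 9, 3–6 17] → take 1–3 (7); add 1.
Step 3: frontier [1–6 20, 3–5 9, 3–6 17] → take 3–5 (9); add 5.
Step 4: frontier [1–6 20, 3–6 17, 2–5 10, 5–6 16] → take 2–5 (10); add 2.
Step 5: frontier [1–6 20, 2–6 11, 3–6 17, 5–6 16] → take 2–6 (11); add 6.
Vertex order: 4, 3, 1, 5, 2, 6. The 6th vertex is 6.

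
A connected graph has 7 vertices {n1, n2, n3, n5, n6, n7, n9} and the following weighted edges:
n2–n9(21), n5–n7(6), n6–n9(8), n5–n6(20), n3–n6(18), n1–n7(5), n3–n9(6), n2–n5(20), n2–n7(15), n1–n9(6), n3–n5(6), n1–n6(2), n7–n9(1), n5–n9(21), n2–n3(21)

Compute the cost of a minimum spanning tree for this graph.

Sort edges by weight, then run Kruskal:
n7–n9 (1): add. Components now {n1} {n6} {n7,n9} {n5} {n3} {n2}
n1–n6 (2): add. Components now {n1,n6} {n7,n9} {n5} {n3} {n2}
n1–n7 (5): add. Components now {n1,n6,n7,n9} {n5} {n3} {n2}
n1–n9 (6): skip — n1 and n9 already connected.
n3–n5 (6): add. Components now {n1,n6,n7,n9} {n3,n5} {n2}
n3–n9 (6): add. Components now {n1,n3,n5,n6,n7,n9} {n2}
n5–n7 (6): skip — n7 and n5 already connected.
n6–n9 (8): skip — n6 and n9 already connected.
n2–n7 (15): add. Components now {n1,n2,n3,n5,n6,n7,n9}
MST edges: n7–n9, n1–n6, n1–n7, n3–n5, n3–n9, n2–n7; total weight 1+2+5+6+6+15 = 35.

35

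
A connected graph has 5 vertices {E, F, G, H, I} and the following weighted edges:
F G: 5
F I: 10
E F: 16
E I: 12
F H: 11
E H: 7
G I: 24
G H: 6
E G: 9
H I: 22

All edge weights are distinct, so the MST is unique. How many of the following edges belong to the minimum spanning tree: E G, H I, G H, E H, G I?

Sort edges by weight, then run Kruskal:
F G (5): add — endpoints in different components.
G H (6): add — endpoints in different components.
E H (7): add — endpoints in different components.
E G (9): skip — E and G already connected.
F I (10): add — endpoints in different components.
MST edge set: {F G, G H, E H, F I}.
Of the listed edges, {G H, E H} are in the MST → 2.

2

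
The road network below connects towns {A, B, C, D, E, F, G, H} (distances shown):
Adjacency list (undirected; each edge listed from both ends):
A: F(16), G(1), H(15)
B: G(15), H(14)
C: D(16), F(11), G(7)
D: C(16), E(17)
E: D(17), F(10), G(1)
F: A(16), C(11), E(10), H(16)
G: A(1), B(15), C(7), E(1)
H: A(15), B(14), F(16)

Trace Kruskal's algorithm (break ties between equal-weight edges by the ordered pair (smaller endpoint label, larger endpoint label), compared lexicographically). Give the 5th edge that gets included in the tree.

B-H

Sort edges by weight, then run Kruskal:
A G (1): add — endpoints in different components.
E G (1): add — endpoints in different components.
C G (7): add — endpoints in different components.
E F (10): add — endpoints in different components.
C F (11): skip — C and F already connected.
B H (14): add — endpoints in different components.
A H (15): add — endpoints in different components.
B G (15): skip — B and G already connected.
A F (16): skip — A and F already connected.
C D (16): add — endpoints in different components.
The 5th edge added is B H.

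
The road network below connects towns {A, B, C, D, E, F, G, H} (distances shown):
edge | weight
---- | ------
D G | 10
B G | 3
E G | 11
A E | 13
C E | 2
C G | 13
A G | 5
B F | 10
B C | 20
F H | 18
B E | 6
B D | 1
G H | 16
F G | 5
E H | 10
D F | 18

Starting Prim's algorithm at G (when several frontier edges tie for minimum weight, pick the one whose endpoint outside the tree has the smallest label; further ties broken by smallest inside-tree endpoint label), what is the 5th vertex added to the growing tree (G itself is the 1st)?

F

Prim, starting at G.
Step 1: cheapest edge leaving the tree is B G (3); add B.
Step 2: cheapest edge leaving the tree is B D (1); add D.
Step 3: cheapest edge leaving the tree is A G (5); add A.
Step 4: cheapest edge leaving the tree is F G (5); add F.
Step 5: cheapest edge leaving the tree is B E (6); add E.
Step 6: cheapest edge leaving the tree is C E (2); add C.
Step 7: cheapest edge leaving the tree is E H (10); add H.
Vertex order: G, B, D, A, F, E, C, H. The 5th vertex is F.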